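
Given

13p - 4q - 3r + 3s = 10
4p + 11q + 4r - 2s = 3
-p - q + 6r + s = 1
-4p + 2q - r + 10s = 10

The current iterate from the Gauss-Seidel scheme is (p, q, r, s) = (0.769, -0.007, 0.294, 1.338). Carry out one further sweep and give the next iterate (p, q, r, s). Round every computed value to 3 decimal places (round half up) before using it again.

(0.526, 0.218, 0.068, 1.174)

One sweep:
  p = (10 - (-4)·-0.007 - (-3)·0.294 - (3)·1.338) / (13) = 0.526
  q = (3 - (4)·0.526 - (4)·0.294 - (-2)·1.338) / (11) = 0.218
  r = (1 - (-1)·0.526 - (-1)·0.218 - (1)·1.338) / (6) = 0.068
  s = (10 - (-4)·0.526 - (2)·0.218 - (-1)·0.068) / (10) = 1.174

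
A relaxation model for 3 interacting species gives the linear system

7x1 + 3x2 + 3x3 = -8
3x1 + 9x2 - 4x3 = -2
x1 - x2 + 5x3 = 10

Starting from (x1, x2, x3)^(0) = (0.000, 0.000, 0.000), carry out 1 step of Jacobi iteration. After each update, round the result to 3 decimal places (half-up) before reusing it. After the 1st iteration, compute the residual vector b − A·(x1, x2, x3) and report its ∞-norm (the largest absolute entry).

11.427

Iteration 1:
  x1 = (-8 - (3)·0.000 - (3)·0.000) / (7) = -1.143
  x2 = (-2 - (3)·0.000 - (-4)·0.000) / (9) = -0.222
  x3 = (10 - (1)·0.000 - (-1)·0.000) / (5) = 2.000
Residual b − A·x = (-5.333, 11.427, 0.921); ∞-norm = 11.427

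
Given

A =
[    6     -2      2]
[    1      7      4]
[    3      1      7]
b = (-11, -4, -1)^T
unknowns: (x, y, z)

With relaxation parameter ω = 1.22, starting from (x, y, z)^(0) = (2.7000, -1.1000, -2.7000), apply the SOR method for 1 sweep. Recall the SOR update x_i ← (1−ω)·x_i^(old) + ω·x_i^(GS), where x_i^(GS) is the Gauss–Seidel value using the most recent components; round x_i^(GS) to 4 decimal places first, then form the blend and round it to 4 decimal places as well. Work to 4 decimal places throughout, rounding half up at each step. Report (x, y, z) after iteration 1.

Iteration 1:
  x: GS value = (-11 - (-2)·-1.1000 - (2)·-2.7000) / (6) = -1.3000;  x ← (1−ω)·2.7000 + ω·-1.3000 = -2.1800
  y: GS value = (-4 - (1)·-2.1800 - (4)·-2.7000) / (7) = 1.2829;  y ← (1−ω)·-1.1000 + ω·1.2829 = 1.8071
  z: GS value = (-1 - (3)·-2.1800 - (1)·1.8071) / (7) = 0.5333;  z ← (1−ω)·-2.7000 + ω·0.5333 = 1.2446

(-2.1800, 1.8071, 1.2446)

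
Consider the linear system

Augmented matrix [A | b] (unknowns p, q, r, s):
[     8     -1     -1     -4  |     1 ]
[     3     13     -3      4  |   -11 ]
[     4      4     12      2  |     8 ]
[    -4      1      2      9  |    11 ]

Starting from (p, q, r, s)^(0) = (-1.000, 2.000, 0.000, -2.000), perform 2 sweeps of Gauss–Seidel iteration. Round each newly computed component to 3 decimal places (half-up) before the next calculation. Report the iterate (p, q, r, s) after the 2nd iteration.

(0.608, -0.910, 0.654, 1.448)

Iteration 1:
  p = (1 - (-1)·2.000 - (-1)·0.000 - (-4)·-2.000) / (8) = -0.625
  q = (-11 - (3)·-0.625 - (-3)·0.000 - (4)·-2.000) / (13) = -0.087
  r = (8 - (4)·-0.625 - (4)·-0.087 - (2)·-2.000) / (12) = 1.237
  s = (11 - (-4)·-0.625 - (1)·-0.087 - (2)·1.237) / (9) = 0.679
Iteration 2:
  p = (1 - (-1)·-0.087 - (-1)·1.237 - (-4)·0.679) / (8) = 0.608
  q = (-11 - (3)·0.608 - (-3)·1.237 - (4)·0.679) / (13) = -0.910
  r = (8 - (4)·0.608 - (4)·-0.910 - (2)·0.679) / (12) = 0.654
  s = (11 - (-4)·0.608 - (1)·-0.910 - (2)·0.654) / (9) = 1.448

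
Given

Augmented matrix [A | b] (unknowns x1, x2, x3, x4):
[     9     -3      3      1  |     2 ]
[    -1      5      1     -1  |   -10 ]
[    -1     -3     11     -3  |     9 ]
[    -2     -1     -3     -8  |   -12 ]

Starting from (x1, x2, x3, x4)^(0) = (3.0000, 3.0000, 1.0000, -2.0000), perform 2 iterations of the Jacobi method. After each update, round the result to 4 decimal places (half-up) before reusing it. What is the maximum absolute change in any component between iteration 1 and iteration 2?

2.0101

Iteration 1:
  x1 = (2 - (-3)·3.0000 - (3)·1.0000 - (1)·-2.0000) / (9) = 1.1111
  x2 = (-10 - (-1)·3.0000 - (1)·1.0000 - (-1)·-2.0000) / (5) = -2.0000
  x3 = (9 - (-1)·3.0000 - (-3)·3.0000 - (-3)·-2.0000) / (11) = 1.3636
  x4 = (-12 - (-2)·3.0000 - (-1)·3.0000 - (-3)·1.0000) / (-8) = 0.0000
Iteration 2:
  x1 = (2 - (-3)·-2.0000 - (3)·1.3636 - (1)·0.0000) / (9) = -0.8990
  x2 = (-10 - (-1)·1.1111 - (1)·1.3636 - (-1)·0.0000) / (5) = -2.0505
  x3 = (9 - (-1)·1.1111 - (-3)·-2.0000 - (-3)·0.0000) / (11) = 0.3737
  x4 = (-12 - (-2)·1.1111 - (-1)·-2.0000 - (-3)·1.3636) / (-8) = 0.9609
Change: (-2.0101, -0.0505, -0.9899, 0.9609) → max |·| = 2.0101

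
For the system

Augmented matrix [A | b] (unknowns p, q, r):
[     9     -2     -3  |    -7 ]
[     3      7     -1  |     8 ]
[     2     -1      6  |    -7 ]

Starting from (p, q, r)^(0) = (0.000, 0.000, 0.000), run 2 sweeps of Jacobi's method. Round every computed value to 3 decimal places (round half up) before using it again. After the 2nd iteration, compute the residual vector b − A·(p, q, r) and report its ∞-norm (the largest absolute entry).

Iteration 1:
  p = (-7 - (-2)·0.000 - (-3)·0.000) / (9) = -0.778
  q = (8 - (3)·0.000 - (-1)·0.000) / (7) = 1.143
  r = (-7 - (2)·0.000 - (-1)·0.000) / (6) = -1.167
Iteration 2:
  p = (-7 - (-2)·1.143 - (-3)·-1.167) / (9) = -0.913
  q = (8 - (3)·-0.778 - (-1)·-1.167) / (7) = 1.310
  r = (-7 - (2)·-0.778 - (-1)·1.143) / (6) = -0.717
Residual b − A·x = (1.686, 0.852, 0.438); ∞-norm = 1.686

1.686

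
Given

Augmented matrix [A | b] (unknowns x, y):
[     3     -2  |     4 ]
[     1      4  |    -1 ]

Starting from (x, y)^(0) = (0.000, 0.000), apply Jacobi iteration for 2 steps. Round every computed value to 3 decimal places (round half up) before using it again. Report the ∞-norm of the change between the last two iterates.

0.333

Iteration 1:
  x = (4 - (-2)·0.000) / (3) = 1.333
  y = (-1 - (1)·0.000) / (4) = -0.250
Iteration 2:
  x = (4 - (-2)·-0.250) / (3) = 1.167
  y = (-1 - (1)·1.333) / (4) = -0.583
Change: (-0.166, -0.333) → max |·| = 0.333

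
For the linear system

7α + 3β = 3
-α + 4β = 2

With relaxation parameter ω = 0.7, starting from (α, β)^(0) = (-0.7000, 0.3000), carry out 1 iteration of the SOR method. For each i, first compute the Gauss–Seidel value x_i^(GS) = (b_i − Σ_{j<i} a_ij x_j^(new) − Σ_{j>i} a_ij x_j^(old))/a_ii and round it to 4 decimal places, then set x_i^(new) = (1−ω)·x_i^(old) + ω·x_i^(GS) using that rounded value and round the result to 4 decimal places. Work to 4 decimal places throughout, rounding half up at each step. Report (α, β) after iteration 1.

Iteration 1:
  α: GS value = (3 - (3)·0.3000) / (7) = 0.3000;  α ← (1−ω)·-0.7000 + ω·0.3000 = 0.0000
  β: GS value = (2 - (-1)·0.0000) / (4) = 0.5000;  β ← (1−ω)·0.3000 + ω·0.5000 = 0.4400

(0.0000, 0.4400)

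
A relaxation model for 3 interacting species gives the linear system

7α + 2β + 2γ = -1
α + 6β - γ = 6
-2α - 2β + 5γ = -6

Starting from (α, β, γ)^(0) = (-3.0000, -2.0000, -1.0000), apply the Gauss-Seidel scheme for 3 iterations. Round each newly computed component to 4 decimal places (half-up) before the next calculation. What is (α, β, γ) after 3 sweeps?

Iteration 1:
  α = (-1 - (2)·-2.0000 - (2)·-1.0000) / (7) = 0.7143
  β = (6 - (1)·0.7143 - (-1)·-1.0000) / (6) = 0.7143
  γ = (-6 - (-2)·0.7143 - (-2)·0.7143) / (5) = -0.6286
Iteration 2:
  α = (-1 - (2)·0.7143 - (2)·-0.6286) / (7) = -0.1673
  β = (6 - (1)·-0.1673 - (-1)·-0.6286) / (6) = 0.9231
  γ = (-6 - (-2)·-0.1673 - (-2)·0.9231) / (5) = -0.8977
Iteration 3:
  α = (-1 - (2)·0.9231 - (2)·-0.8977) / (7) = -0.1501
  β = (6 - (1)·-0.1501 - (-1)·-0.8977) / (6) = 0.8754
  γ = (-6 - (-2)·-0.1501 - (-2)·0.8754) / (5) = -0.9099

(-0.1501, 0.8754, -0.9099)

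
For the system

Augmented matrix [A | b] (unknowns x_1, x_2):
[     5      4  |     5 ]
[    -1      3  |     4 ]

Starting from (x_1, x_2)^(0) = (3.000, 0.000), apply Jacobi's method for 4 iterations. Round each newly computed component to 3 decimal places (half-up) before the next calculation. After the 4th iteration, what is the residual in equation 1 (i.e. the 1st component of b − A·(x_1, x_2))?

Iteration 1:
  x_1 = (5 - (4)·0.000) / (5) = 1.000
  x_2 = (4 - (-1)·3.000) / (3) = 2.333
Iteration 2:
  x_1 = (5 - (4)·2.333) / (5) = -0.866
  x_2 = (4 - (-1)·1.000) / (3) = 1.667
Iteration 3:
  x_1 = (5 - (4)·1.667) / (5) = -0.334
  x_2 = (4 - (-1)·-0.866) / (3) = 1.045
Iteration 4:
  x_1 = (5 - (4)·1.045) / (5) = 0.164
  x_2 = (4 - (-1)·-0.334) / (3) = 1.222
Residual b − A·x = (-0.708, 0.498)

-0.708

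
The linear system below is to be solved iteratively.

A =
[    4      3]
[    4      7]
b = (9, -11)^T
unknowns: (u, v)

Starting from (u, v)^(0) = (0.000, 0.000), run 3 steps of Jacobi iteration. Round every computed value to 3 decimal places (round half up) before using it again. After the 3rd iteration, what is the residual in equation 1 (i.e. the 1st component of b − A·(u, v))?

2.018

Iteration 1:
  u = (9 - (3)·0.000) / (4) = 2.250
  v = (-11 - (4)·0.000) / (7) = -1.571
Iteration 2:
  u = (9 - (3)·-1.571) / (4) = 3.428
  v = (-11 - (4)·2.250) / (7) = -2.857
Iteration 3:
  u = (9 - (3)·-2.857) / (4) = 4.393
  v = (-11 - (4)·3.428) / (7) = -3.530
Residual b − A·x = (2.018, -3.862)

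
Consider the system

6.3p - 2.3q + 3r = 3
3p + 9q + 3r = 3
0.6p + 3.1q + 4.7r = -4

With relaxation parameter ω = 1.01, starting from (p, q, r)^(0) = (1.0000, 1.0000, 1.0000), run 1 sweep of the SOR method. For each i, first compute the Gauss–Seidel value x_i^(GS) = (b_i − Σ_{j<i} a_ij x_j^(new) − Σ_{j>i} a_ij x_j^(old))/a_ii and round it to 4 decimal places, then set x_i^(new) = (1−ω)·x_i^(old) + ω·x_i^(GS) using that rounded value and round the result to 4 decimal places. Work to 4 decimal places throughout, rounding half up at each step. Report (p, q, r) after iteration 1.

(0.3588, -0.1308, -0.8287)

Iteration 1:
  p: GS value = (3 - (-2.3)·1.0000 - (3)·1.0000) / (6.3) = 0.3651;  p ← (1−ω)·1.0000 + ω·0.3651 = 0.3588
  q: GS value = (3 - (3)·0.3588 - (3)·1.0000) / (9) = -0.1196;  q ← (1−ω)·1.0000 + ω·-0.1196 = -0.1308
  r: GS value = (-4 - (0.6)·0.3588 - (3.1)·-0.1308) / (4.7) = -0.8106;  r ← (1−ω)·1.0000 + ω·-0.8106 = -0.8287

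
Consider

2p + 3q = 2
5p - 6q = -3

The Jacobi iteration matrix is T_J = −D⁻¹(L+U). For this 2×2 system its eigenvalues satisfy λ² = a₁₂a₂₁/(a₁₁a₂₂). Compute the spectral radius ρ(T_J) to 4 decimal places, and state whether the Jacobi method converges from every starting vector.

1.1180

a₁₂a₂₁/(a₁₁a₂₂) = (3)·(5) / ((2)·(-6)) = -1.250000
ρ = √|-1.250000| = √1.250000 = 1.1180
ρ > 1, so Jacobi diverges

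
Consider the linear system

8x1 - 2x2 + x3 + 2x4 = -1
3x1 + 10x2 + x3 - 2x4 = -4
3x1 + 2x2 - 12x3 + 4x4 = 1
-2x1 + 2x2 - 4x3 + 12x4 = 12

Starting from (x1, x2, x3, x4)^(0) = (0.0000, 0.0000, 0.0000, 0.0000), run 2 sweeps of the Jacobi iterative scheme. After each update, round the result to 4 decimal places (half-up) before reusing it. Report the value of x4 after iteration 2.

Iteration 1:
  x1 = (-1 - (-2)·0.0000 - (1)·0.0000 - (2)·0.0000) / (8) = -0.1250
  x2 = (-4 - (3)·0.0000 - (1)·0.0000 - (-2)·0.0000) / (10) = -0.4000
  x3 = (1 - (3)·0.0000 - (2)·0.0000 - (4)·0.0000) / (-12) = -0.0833
  x4 = (12 - (-2)·0.0000 - (2)·0.0000 - (-4)·0.0000) / (12) = 1.0000
Iteration 2:
  x1 = (-1 - (-2)·-0.4000 - (1)·-0.0833 - (2)·1.0000) / (8) = -0.4646
  x2 = (-4 - (3)·-0.1250 - (1)·-0.0833 - (-2)·1.0000) / (10) = -0.1542
  x3 = (1 - (3)·-0.1250 - (2)·-0.4000 - (4)·1.0000) / (-12) = 0.1521
  x4 = (12 - (-2)·-0.1250 - (2)·-0.4000 - (-4)·-0.0833) / (12) = 1.0181

1.0181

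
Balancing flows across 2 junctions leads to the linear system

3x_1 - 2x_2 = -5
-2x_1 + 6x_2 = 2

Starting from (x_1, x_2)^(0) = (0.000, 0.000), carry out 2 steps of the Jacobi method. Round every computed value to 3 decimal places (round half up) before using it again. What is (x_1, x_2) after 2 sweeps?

Iteration 1:
  x_1 = (-5 - (-2)·0.000) / (3) = -1.667
  x_2 = (2 - (-2)·0.000) / (6) = 0.333
Iteration 2:
  x_1 = (-5 - (-2)·0.333) / (3) = -1.445
  x_2 = (2 - (-2)·-1.667) / (6) = -0.222

(-1.445, -0.222)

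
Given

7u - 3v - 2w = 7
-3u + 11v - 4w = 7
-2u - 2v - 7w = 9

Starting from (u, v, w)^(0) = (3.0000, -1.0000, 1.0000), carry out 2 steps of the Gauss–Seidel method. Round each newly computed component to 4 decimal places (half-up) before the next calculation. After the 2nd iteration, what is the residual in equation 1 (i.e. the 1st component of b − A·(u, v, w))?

-2.5337

Iteration 1:
  u = (7 - (-3)·-1.0000 - (-2)·1.0000) / (7) = 0.8571
  v = (7 - (-3)·0.8571 - (-4)·1.0000) / (11) = 1.2338
  w = (9 - (-2)·0.8571 - (-2)·1.2338) / (-7) = -1.8831
Iteration 2:
  u = (7 - (-3)·1.2338 - (-2)·-1.8831) / (7) = 0.9907
  v = (7 - (-3)·0.9907 - (-4)·-1.8831) / (11) = 0.2218
  w = (9 - (-2)·0.9907 - (-2)·0.2218) / (-7) = -1.6321
Residual b − A·x = (-2.5337, 1.0039, 0.0003)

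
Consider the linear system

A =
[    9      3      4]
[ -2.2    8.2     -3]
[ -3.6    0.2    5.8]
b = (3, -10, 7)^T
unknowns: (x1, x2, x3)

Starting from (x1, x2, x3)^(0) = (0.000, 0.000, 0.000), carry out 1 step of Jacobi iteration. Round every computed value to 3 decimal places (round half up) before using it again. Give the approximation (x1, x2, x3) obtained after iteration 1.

Iteration 1:
  x1 = (3 - (3)·0.000 - (4)·0.000) / (9) = 0.333
  x2 = (-10 - (-2.2)·0.000 - (-3)·0.000) / (8.2) = -1.220
  x3 = (7 - (-3.6)·0.000 - (0.2)·0.000) / (5.8) = 1.207

(0.333, -1.220, 1.207)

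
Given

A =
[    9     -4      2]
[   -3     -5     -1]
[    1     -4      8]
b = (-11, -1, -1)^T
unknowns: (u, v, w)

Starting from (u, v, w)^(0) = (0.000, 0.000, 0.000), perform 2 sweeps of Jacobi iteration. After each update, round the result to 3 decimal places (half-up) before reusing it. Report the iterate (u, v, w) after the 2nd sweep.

(-1.106, 0.958, 0.128)

Iteration 1:
  u = (-11 - (-4)·0.000 - (2)·0.000) / (9) = -1.222
  v = (-1 - (-3)·0.000 - (-1)·0.000) / (-5) = 0.200
  w = (-1 - (1)·0.000 - (-4)·0.000) / (8) = -0.125
Iteration 2:
  u = (-11 - (-4)·0.200 - (2)·-0.125) / (9) = -1.106
  v = (-1 - (-3)·-1.222 - (-1)·-0.125) / (-5) = 0.958
  w = (-1 - (1)·-1.222 - (-4)·0.200) / (8) = 0.128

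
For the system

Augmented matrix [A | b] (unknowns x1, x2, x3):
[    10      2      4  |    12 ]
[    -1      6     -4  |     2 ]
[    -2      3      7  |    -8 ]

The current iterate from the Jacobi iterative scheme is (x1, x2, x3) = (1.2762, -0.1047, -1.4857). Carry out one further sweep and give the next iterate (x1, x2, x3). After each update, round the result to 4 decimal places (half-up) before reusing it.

One sweep:
  x1 = (12 - (2)·-0.1047 - (4)·-1.4857) / (10) = 1.8152
  x2 = (2 - (-1)·1.2762 - (-4)·-1.4857) / (6) = -0.4444
  x3 = (-8 - (-2)·1.2762 - (3)·-0.1047) / (7) = -0.7334

(1.8152, -0.4444, -0.7334)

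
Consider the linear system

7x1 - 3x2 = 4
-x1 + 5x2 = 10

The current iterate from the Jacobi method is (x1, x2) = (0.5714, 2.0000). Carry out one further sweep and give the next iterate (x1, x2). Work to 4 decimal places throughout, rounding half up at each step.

One sweep:
  x1 = (4 - (-3)·2.0000) / (7) = 1.4286
  x2 = (10 - (-1)·0.5714) / (5) = 2.1143

(1.4286, 2.1143)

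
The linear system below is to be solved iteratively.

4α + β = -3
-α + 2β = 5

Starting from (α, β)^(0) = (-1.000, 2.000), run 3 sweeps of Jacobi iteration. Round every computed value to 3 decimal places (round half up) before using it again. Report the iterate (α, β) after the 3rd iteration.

(-1.219, 1.875)

Iteration 1:
  α = (-3 - (1)·2.000) / (4) = -1.250
  β = (5 - (-1)·-1.000) / (2) = 2.000
Iteration 2:
  α = (-3 - (1)·2.000) / (4) = -1.250
  β = (5 - (-1)·-1.250) / (2) = 1.875
Iteration 3:
  α = (-3 - (1)·1.875) / (4) = -1.219
  β = (5 - (-1)·-1.250) / (2) = 1.875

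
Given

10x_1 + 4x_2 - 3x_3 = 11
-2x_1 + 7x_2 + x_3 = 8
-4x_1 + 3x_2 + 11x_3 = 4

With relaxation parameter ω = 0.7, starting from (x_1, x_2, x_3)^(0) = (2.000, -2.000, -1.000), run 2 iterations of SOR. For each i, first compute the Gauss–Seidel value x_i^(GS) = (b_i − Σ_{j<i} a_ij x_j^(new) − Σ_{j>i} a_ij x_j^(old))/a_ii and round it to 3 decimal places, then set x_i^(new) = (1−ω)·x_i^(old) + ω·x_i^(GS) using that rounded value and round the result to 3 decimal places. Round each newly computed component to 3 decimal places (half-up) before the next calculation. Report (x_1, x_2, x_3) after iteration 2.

(1.162, 1.198, 0.402)

Iteration 1:
  x_1: GS value = (11 - (4)·-2.000 - (-3)·-1.000) / (10) = 1.600;  x_1 ← (1−ω)·2.000 + ω·1.600 = 1.720
  x_2: GS value = (8 - (-2)·1.720 - (1)·-1.000) / (7) = 1.777;  x_2 ← (1−ω)·-2.000 + ω·1.777 = 0.644
  x_3: GS value = (4 - (-4)·1.720 - (3)·0.644) / (11) = 0.813;  x_3 ← (1−ω)·-1.000 + ω·0.813 = 0.269
Iteration 2:
  x_1: GS value = (11 - (4)·0.644 - (-3)·0.269) / (10) = 0.923;  x_1 ← (1−ω)·1.720 + ω·0.923 = 1.162
  x_2: GS value = (8 - (-2)·1.162 - (1)·0.269) / (7) = 1.436;  x_2 ← (1−ω)·0.644 + ω·1.436 = 1.198
  x_3: GS value = (4 - (-4)·1.162 - (3)·1.198) / (11) = 0.459;  x_3 ← (1−ω)·0.269 + ω·0.459 = 0.402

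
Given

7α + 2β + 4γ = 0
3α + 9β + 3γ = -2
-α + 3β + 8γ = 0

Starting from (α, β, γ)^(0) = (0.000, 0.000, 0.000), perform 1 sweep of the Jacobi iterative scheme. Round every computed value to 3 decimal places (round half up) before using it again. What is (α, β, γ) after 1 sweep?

(0.000, -0.222, 0.000)

Iteration 1:
  α = (0 - (2)·0.000 - (4)·0.000) / (7) = 0.000
  β = (-2 - (3)·0.000 - (3)·0.000) / (9) = -0.222
  γ = (0 - (-1)·0.000 - (3)·0.000) / (8) = 0.000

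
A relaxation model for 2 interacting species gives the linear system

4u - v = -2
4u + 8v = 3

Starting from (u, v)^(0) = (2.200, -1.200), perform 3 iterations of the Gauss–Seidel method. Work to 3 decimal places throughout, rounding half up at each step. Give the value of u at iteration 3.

Iteration 1:
  u = (-2 - (-1)·-1.200) / (4) = -0.800
  v = (3 - (4)·-0.800) / (8) = 0.775
Iteration 2:
  u = (-2 - (-1)·0.775) / (4) = -0.306
  v = (3 - (4)·-0.306) / (8) = 0.528
Iteration 3:
  u = (-2 - (-1)·0.528) / (4) = -0.368
  v = (3 - (4)·-0.368) / (8) = 0.559

-0.368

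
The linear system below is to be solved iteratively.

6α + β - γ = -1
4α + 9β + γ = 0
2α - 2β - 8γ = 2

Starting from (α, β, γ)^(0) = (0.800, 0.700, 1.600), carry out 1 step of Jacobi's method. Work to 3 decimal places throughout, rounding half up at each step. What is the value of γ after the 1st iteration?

Iteration 1:
  α = (-1 - (1)·0.700 - (-1)·1.600) / (6) = -0.017
  β = (0 - (4)·0.800 - (1)·1.600) / (9) = -0.533
  γ = (2 - (2)·0.800 - (-2)·0.700) / (-8) = -0.225

-0.225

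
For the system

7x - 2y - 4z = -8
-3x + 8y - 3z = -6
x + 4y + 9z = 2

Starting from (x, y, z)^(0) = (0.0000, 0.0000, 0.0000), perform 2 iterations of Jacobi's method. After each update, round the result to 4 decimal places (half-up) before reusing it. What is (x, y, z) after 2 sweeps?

Iteration 1:
  x = (-8 - (-2)·0.0000 - (-4)·0.0000) / (7) = -1.1429
  y = (-6 - (-3)·0.0000 - (-3)·0.0000) / (8) = -0.7500
  z = (2 - (1)·0.0000 - (4)·0.0000) / (9) = 0.2222
Iteration 2:
  x = (-8 - (-2)·-0.7500 - (-4)·0.2222) / (7) = -1.2302
  y = (-6 - (-3)·-1.1429 - (-3)·0.2222) / (8) = -1.0953
  z = (2 - (1)·-1.1429 - (4)·-0.7500) / (9) = 0.6825

(-1.2302, -1.0953, 0.6825)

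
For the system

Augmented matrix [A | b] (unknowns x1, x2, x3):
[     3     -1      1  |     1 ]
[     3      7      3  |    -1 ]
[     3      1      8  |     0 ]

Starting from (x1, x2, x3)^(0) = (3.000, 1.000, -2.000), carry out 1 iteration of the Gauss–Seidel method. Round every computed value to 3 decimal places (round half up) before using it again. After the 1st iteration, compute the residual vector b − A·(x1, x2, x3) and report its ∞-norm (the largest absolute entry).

4.446

Iteration 1:
  x1 = (1 - (-1)·1.000 - (1)·-2.000) / (3) = 1.333
  x2 = (-1 - (3)·1.333 - (3)·-2.000) / (7) = 0.143
  x3 = (0 - (3)·1.333 - (1)·0.143) / (8) = -0.518
Residual b − A·x = (-2.338, -4.446, 0.002); ∞-norm = 4.446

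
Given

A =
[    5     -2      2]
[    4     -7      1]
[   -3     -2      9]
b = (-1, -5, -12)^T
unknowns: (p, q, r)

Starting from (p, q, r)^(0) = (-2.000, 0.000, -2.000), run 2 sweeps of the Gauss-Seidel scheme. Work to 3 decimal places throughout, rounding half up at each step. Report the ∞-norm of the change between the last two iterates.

0.107

Iteration 1:
  p = (-1 - (-2)·0.000 - (2)·-2.000) / (5) = 0.600
  q = (-5 - (4)·0.600 - (1)·-2.000) / (-7) = 0.771
  r = (-12 - (-3)·0.600 - (-2)·0.771) / (9) = -0.962
Iteration 2:
  p = (-1 - (-2)·0.771 - (2)·-0.962) / (5) = 0.493
  q = (-5 - (4)·0.493 - (1)·-0.962) / (-7) = 0.859
  r = (-12 - (-3)·0.493 - (-2)·0.859) / (9) = -0.978
Change: (-0.107, 0.088, -0.016) → max |·| = 0.107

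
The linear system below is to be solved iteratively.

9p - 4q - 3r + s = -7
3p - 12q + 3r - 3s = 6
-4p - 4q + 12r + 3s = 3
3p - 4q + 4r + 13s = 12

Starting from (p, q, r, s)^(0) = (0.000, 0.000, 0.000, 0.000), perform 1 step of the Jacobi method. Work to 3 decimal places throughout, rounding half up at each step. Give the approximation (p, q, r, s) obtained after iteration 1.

(-0.778, -0.500, 0.250, 0.923)

Iteration 1:
  p = (-7 - (-4)·0.000 - (-3)·0.000 - (1)·0.000) / (9) = -0.778
  q = (6 - (3)·0.000 - (3)·0.000 - (-3)·0.000) / (-12) = -0.500
  r = (3 - (-4)·0.000 - (-4)·0.000 - (3)·0.000) / (12) = 0.250
  s = (12 - (3)·0.000 - (-4)·0.000 - (4)·0.000) / (13) = 0.923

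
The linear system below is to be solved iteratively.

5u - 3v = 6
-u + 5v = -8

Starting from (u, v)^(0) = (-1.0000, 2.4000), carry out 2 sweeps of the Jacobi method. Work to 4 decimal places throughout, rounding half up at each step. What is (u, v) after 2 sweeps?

(0.1200, -1.0720)

Iteration 1:
  u = (6 - (-3)·2.4000) / (5) = 2.6400
  v = (-8 - (-1)·-1.0000) / (5) = -1.8000
Iteration 2:
  u = (6 - (-3)·-1.8000) / (5) = 0.1200
  v = (-8 - (-1)·2.6400) / (5) = -1.0720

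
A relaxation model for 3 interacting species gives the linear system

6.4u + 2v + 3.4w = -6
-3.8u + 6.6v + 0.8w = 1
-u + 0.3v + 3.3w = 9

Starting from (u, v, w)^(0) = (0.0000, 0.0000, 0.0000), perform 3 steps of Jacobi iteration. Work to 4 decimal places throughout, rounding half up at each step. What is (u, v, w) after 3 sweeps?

(-2.0035, -1.5442, 2.0551)

Iteration 1:
  u = (-6 - (2)·0.0000 - (3.4)·0.0000) / (6.4) = -0.9375
  v = (1 - (-3.8)·0.0000 - (0.8)·0.0000) / (6.6) = 0.1515
  w = (9 - (-1)·0.0000 - (0.3)·0.0000) / (3.3) = 2.7273
Iteration 2:
  u = (-6 - (2)·0.1515 - (3.4)·2.7273) / (6.4) = -2.4337
  v = (1 - (-3.8)·-0.9375 - (0.8)·2.7273) / (6.6) = -0.7188
  w = (9 - (-1)·-0.9375 - (0.3)·0.1515) / (3.3) = 2.4294
Iteration 3:
  u = (-6 - (2)·-0.7188 - (3.4)·2.4294) / (6.4) = -2.0035
  v = (1 - (-3.8)·-2.4337 - (0.8)·2.4294) / (6.6) = -1.5442
  w = (9 - (-1)·-2.4337 - (0.3)·-0.7188) / (3.3) = 2.0551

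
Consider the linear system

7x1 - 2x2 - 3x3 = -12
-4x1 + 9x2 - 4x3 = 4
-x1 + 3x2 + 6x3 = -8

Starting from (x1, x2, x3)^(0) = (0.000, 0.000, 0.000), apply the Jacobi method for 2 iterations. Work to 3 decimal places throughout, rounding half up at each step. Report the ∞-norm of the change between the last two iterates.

1.354

Iteration 1:
  x1 = (-12 - (-2)·0.000 - (-3)·0.000) / (7) = -1.714
  x2 = (4 - (-4)·0.000 - (-4)·0.000) / (9) = 0.444
  x3 = (-8 - (-1)·0.000 - (3)·0.000) / (6) = -1.333
Iteration 2:
  x1 = (-12 - (-2)·0.444 - (-3)·-1.333) / (7) = -2.159
  x2 = (4 - (-4)·-1.714 - (-4)·-1.333) / (9) = -0.910
  x3 = (-8 - (-1)·-1.714 - (3)·0.444) / (6) = -1.841
Change: (-0.445, -1.354, -0.508) → max |·| = 1.354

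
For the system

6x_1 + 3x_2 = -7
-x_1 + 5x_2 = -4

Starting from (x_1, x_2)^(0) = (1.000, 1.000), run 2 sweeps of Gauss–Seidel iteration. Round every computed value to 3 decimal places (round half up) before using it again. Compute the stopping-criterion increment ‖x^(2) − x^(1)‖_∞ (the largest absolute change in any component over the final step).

1.067

Iteration 1:
  x_1 = (-7 - (3)·1.000) / (6) = -1.667
  x_2 = (-4 - (-1)·-1.667) / (5) = -1.133
Iteration 2:
  x_1 = (-7 - (3)·-1.133) / (6) = -0.600
  x_2 = (-4 - (-1)·-0.600) / (5) = -0.920
Change: (1.067, 0.213) → max |·| = 1.067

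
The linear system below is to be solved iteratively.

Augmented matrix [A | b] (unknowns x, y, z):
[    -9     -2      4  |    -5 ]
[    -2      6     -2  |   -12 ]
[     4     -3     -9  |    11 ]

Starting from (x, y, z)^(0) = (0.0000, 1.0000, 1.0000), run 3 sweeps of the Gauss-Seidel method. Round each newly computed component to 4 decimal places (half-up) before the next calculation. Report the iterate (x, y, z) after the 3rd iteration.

Iteration 1:
  x = (-5 - (-2)·1.0000 - (4)·1.0000) / (-9) = 0.7778
  y = (-12 - (-2)·0.7778 - (-2)·1.0000) / (6) = -1.4074
  z = (11 - (4)·0.7778 - (-3)·-1.4074) / (-9) = -0.4074
Iteration 2:
  x = (-5 - (-2)·-1.4074 - (4)·-0.4074) / (-9) = 0.6872
  y = (-12 - (-2)·0.6872 - (-2)·-0.4074) / (6) = -1.9067
  z = (11 - (4)·0.6872 - (-3)·-1.9067) / (-9) = -0.2812
Iteration 3:
  x = (-5 - (-2)·-1.9067 - (4)·-0.2812) / (-9) = 0.8543
  y = (-12 - (-2)·0.8543 - (-2)·-0.2812) / (6) = -1.8090
  z = (11 - (4)·0.8543 - (-3)·-1.8090) / (-9) = -0.2395

(0.8543, -1.8090, -0.2395)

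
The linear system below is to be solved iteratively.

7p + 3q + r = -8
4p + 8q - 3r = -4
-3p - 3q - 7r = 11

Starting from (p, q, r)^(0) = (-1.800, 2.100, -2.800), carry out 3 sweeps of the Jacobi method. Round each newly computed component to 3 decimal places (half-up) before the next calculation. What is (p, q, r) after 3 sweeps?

Iteration 1:
  p = (-8 - (3)·2.100 - (1)·-2.800) / (7) = -1.643
  q = (-4 - (4)·-1.800 - (-3)·-2.800) / (8) = -0.650
  r = (11 - (-3)·-1.800 - (-3)·2.100) / (-7) = -1.700
Iteration 2:
  p = (-8 - (3)·-0.650 - (1)·-1.700) / (7) = -0.621
  q = (-4 - (4)·-1.643 - (-3)·-1.700) / (8) = -0.316
  r = (11 - (-3)·-1.643 - (-3)·-0.650) / (-7) = -0.589
Iteration 3:
  p = (-8 - (3)·-0.316 - (1)·-0.589) / (7) = -0.923
  q = (-4 - (4)·-0.621 - (-3)·-0.589) / (8) = -0.410
  r = (11 - (-3)·-0.621 - (-3)·-0.316) / (-7) = -1.170

(-0.923, -0.410, -1.170)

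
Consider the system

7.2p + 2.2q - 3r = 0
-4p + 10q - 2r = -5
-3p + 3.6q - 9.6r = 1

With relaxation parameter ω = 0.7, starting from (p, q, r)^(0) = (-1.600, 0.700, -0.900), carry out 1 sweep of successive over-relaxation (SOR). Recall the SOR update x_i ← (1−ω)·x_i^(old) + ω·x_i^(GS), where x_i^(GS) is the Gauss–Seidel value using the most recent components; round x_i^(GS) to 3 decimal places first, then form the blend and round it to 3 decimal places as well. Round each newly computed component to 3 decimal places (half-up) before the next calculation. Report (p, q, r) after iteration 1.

(-0.892, -0.516, -0.283)

Iteration 1:
  p: GS value = (0 - (2.2)·0.700 - (-3)·-0.900) / (7.2) = -0.589;  p ← (1−ω)·-1.600 + ω·-0.589 = -0.892
  q: GS value = (-5 - (-4)·-0.892 - (-2)·-0.900) / (10) = -1.037;  q ← (1−ω)·0.700 + ω·-1.037 = -0.516
  r: GS value = (1 - (-3)·-0.892 - (3.6)·-0.516) / (-9.6) = -0.019;  r ← (1−ω)·-0.900 + ω·-0.019 = -0.283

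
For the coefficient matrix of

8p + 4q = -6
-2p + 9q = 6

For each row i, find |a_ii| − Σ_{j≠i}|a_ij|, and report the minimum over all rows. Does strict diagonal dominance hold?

4

row 1: |8| − (4) = 4
row 2: |9| − (2) = 7
minimum over rows = 4 → strictly diagonally dominant (convergence guaranteed)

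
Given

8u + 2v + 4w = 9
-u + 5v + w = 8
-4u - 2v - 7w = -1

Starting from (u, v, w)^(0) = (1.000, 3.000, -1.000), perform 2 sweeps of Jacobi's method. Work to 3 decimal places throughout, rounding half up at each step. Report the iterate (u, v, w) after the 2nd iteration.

(1.268, 2.032, -0.929)

Iteration 1:
  u = (9 - (2)·3.000 - (4)·-1.000) / (8) = 0.875
  v = (8 - (-1)·1.000 - (1)·-1.000) / (5) = 2.000
  w = (-1 - (-4)·1.000 - (-2)·3.000) / (-7) = -1.286
Iteration 2:
  u = (9 - (2)·2.000 - (4)·-1.286) / (8) = 1.268
  v = (8 - (-1)·0.875 - (1)·-1.286) / (5) = 2.032
  w = (-1 - (-4)·0.875 - (-2)·2.000) / (-7) = -0.929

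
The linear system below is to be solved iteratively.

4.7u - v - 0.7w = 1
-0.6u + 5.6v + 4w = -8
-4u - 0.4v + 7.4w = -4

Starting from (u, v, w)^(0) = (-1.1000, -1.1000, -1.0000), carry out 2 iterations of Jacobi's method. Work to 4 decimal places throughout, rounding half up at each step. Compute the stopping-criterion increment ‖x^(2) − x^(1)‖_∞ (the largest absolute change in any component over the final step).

0.5171

Iteration 1:
  u = (1 - (-1)·-1.1000 - (-0.7)·-1.0000) / (4.7) = -0.1702
  v = (-8 - (-0.6)·-1.1000 - (4)·-1.0000) / (5.6) = -0.8321
  w = (-4 - (-4)·-1.1000 - (-0.4)·-1.1000) / (7.4) = -1.1946
Iteration 2:
  u = (1 - (-1)·-0.8321 - (-0.7)·-1.1946) / (4.7) = -0.1422
  v = (-8 - (-0.6)·-0.1702 - (4)·-1.1946) / (5.6) = -0.5935
  w = (-4 - (-4)·-0.1702 - (-0.4)·-0.8321) / (7.4) = -0.6775
Change: (0.0280, 0.2386, 0.5171) → max |·| = 0.5171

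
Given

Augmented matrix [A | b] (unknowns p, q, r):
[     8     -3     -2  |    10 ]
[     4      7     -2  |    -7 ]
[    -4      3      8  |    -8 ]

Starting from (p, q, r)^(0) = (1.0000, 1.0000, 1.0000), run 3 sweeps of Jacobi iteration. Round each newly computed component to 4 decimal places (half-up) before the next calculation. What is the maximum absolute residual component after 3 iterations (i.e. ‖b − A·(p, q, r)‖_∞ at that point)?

3.6415

Iteration 1:
  p = (10 - (-3)·1.0000 - (-2)·1.0000) / (8) = 1.8750
  q = (-7 - (4)·1.0000 - (-2)·1.0000) / (7) = -1.2857
  r = (-8 - (-4)·1.0000 - (3)·1.0000) / (8) = -0.8750
Iteration 2:
  p = (10 - (-3)·-1.2857 - (-2)·-0.8750) / (8) = 0.5491
  q = (-7 - (4)·1.8750 - (-2)·-0.8750) / (7) = -2.3214
  r = (-8 - (-4)·1.8750 - (3)·-1.2857) / (8) = 0.4196
Iteration 3:
  p = (10 - (-3)·-2.3214 - (-2)·0.4196) / (8) = 0.4844
  q = (-7 - (4)·0.5491 - (-2)·0.4196) / (7) = -1.1939
  r = (-8 - (-4)·0.5491 - (3)·-2.3214) / (8) = 0.1451
Residual b − A·x = (2.8333, -0.2901, -3.6415); ∞-norm = 3.6415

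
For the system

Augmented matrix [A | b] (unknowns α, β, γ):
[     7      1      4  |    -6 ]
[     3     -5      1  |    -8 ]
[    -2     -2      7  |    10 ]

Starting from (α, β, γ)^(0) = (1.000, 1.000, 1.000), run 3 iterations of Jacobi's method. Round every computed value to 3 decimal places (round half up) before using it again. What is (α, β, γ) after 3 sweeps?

Iteration 1:
  α = (-6 - (1)·1.000 - (4)·1.000) / (7) = -1.571
  β = (-8 - (3)·1.000 - (1)·1.000) / (-5) = 2.400
  γ = (10 - (-2)·1.000 - (-2)·1.000) / (7) = 2.000
Iteration 2:
  α = (-6 - (1)·2.400 - (4)·2.000) / (7) = -2.343
  β = (-8 - (3)·-1.571 - (1)·2.000) / (-5) = 1.057
  γ = (10 - (-2)·-1.571 - (-2)·2.400) / (7) = 1.665
Iteration 3:
  α = (-6 - (1)·1.057 - (4)·1.665) / (7) = -1.960
  β = (-8 - (3)·-2.343 - (1)·1.665) / (-5) = 0.527
  γ = (10 - (-2)·-2.343 - (-2)·1.057) / (7) = 1.061

(-1.960, 0.527, 1.061)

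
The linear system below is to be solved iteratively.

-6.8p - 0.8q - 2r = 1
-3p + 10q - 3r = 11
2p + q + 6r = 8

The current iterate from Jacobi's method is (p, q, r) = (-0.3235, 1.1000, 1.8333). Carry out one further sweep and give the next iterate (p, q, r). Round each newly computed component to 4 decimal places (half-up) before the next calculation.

One sweep:
  p = (1 - (-0.8)·1.1000 - (-2)·1.8333) / (-6.8) = -0.8157
  q = (11 - (-3)·-0.3235 - (-3)·1.8333) / (10) = 1.5529
  r = (8 - (2)·-0.3235 - (1)·1.1000) / (6) = 1.2578

(-0.8157, 1.5529, 1.2578)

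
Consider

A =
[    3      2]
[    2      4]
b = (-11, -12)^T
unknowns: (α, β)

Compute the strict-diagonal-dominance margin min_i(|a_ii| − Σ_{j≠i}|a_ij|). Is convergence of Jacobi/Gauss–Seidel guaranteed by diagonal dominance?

row 1: |3| − (2) = 1
row 2: |4| − (2) = 2
minimum over rows = 1 → strictly diagonally dominant (convergence guaranteed)

1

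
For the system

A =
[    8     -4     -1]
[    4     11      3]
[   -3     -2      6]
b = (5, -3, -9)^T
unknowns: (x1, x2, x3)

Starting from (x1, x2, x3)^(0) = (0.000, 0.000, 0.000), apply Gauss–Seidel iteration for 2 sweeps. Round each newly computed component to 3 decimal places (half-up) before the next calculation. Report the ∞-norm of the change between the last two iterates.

0.522

Iteration 1:
  x1 = (5 - (-4)·0.000 - (-1)·0.000) / (8) = 0.625
  x2 = (-3 - (4)·0.625 - (3)·0.000) / (11) = -0.500
  x3 = (-9 - (-3)·0.625 - (-2)·-0.500) / (6) = -1.354
Iteration 2:
  x1 = (5 - (-4)·-0.500 - (-1)·-1.354) / (8) = 0.206
  x2 = (-3 - (4)·0.206 - (3)·-1.354) / (11) = 0.022
  x3 = (-9 - (-3)·0.206 - (-2)·0.022) / (6) = -1.390
Change: (-0.419, 0.522, -0.036) → max |·| = 0.522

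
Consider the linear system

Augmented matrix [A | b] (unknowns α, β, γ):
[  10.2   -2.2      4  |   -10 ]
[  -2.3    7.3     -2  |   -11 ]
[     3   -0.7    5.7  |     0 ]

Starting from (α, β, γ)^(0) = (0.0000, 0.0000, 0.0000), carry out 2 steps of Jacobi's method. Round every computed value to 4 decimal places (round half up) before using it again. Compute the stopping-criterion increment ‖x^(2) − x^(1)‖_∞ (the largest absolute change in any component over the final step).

Iteration 1:
  α = (-10 - (-2.2)·0.0000 - (4)·0.0000) / (10.2) = -0.9804
  β = (-11 - (-2.3)·0.0000 - (-2)·0.0000) / (7.3) = -1.5068
  γ = (0 - (3)·0.0000 - (-0.7)·0.0000) / (5.7) = 0.0000
Iteration 2:
  α = (-10 - (-2.2)·-1.5068 - (4)·0.0000) / (10.2) = -1.3054
  β = (-11 - (-2.3)·-0.9804 - (-2)·0.0000) / (7.3) = -1.8157
  γ = (0 - (3)·-0.9804 - (-0.7)·-1.5068) / (5.7) = 0.3310
Change: (-0.3250, -0.3089, 0.3310) → max |·| = 0.3310

0.3310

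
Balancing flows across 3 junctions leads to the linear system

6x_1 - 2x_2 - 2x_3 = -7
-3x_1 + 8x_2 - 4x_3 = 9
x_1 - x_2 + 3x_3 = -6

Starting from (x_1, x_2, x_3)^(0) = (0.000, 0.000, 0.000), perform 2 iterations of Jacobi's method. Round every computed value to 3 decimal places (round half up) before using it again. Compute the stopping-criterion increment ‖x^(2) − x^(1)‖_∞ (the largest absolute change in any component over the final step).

Iteration 1:
  x_1 = (-7 - (-2)·0.000 - (-2)·0.000) / (6) = -1.167
  x_2 = (9 - (-3)·0.000 - (-4)·0.000) / (8) = 1.125
  x_3 = (-6 - (1)·0.000 - (-1)·0.000) / (3) = -2.000
Iteration 2:
  x_1 = (-7 - (-2)·1.125 - (-2)·-2.000) / (6) = -1.458
  x_2 = (9 - (-3)·-1.167 - (-4)·-2.000) / (8) = -0.313
  x_3 = (-6 - (1)·-1.167 - (-1)·1.125) / (3) = -1.236
Change: (-0.291, -1.438, 0.764) → max |·| = 1.438

1.438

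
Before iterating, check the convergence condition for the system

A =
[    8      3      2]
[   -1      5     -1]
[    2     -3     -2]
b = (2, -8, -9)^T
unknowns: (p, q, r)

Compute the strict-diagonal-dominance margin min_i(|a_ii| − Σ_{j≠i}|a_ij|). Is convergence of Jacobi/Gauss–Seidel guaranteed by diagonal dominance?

-3

row 1: |8| − (3+2) = 3
row 2: |5| − (1+1) = 3
row 3: |-2| − (2+3) = -3
minimum over rows = -3 → not strictly diagonally dominant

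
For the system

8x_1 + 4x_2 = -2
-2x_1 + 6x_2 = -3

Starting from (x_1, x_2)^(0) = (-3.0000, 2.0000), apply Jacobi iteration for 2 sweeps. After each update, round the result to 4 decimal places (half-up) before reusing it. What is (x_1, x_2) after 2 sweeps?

(0.5000, -0.9167)

Iteration 1:
  x_1 = (-2 - (4)·2.0000) / (8) = -1.2500
  x_2 = (-3 - (-2)·-3.0000) / (6) = -1.5000
Iteration 2:
  x_1 = (-2 - (4)·-1.5000) / (8) = 0.5000
  x_2 = (-3 - (-2)·-1.2500) / (6) = -0.9167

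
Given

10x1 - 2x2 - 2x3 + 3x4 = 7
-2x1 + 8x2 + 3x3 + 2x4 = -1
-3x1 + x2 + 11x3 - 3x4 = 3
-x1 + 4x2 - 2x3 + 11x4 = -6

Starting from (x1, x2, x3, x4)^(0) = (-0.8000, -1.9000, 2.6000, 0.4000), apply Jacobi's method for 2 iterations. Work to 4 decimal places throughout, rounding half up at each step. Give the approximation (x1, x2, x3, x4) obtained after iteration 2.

Iteration 1:
  x1 = (7 - (-2)·-1.9000 - (-2)·2.6000 - (3)·0.4000) / (10) = 0.7200
  x2 = (-1 - (-2)·-0.8000 - (3)·2.6000 - (2)·0.4000) / (8) = -1.4000
  x3 = (3 - (-3)·-0.8000 - (1)·-1.9000 - (-3)·0.4000) / (11) = 0.3364
  x4 = (-6 - (-1)·-0.8000 - (4)·-1.9000 - (-2)·2.6000) / (11) = 0.5455
Iteration 2:
  x1 = (7 - (-2)·-1.4000 - (-2)·0.3364 - (3)·0.5455) / (10) = 0.3236
  x2 = (-1 - (-2)·0.7200 - (3)·0.3364 - (2)·0.5455) / (8) = -0.2075
  x3 = (3 - (-3)·0.7200 - (1)·-1.4000 - (-3)·0.5455) / (11) = 0.7451
  x4 = (-6 - (-1)·0.7200 - (4)·-1.4000 - (-2)·0.3364) / (11) = 0.0903

(0.3236, -0.2075, 0.7451, 0.0903)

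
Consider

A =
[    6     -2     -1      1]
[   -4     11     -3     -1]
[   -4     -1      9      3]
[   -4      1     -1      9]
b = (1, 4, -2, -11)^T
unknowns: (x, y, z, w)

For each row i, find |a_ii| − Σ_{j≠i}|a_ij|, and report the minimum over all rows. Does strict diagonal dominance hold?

row 1: |6| − (2+1+1) = 2
row 2: |11| − (4+3+1) = 3
row 3: |9| − (4+1+3) = 1
row 4: |9| − (4+1+1) = 3
minimum over rows = 1 → strictly diagonally dominant (convergence guaranteed)

1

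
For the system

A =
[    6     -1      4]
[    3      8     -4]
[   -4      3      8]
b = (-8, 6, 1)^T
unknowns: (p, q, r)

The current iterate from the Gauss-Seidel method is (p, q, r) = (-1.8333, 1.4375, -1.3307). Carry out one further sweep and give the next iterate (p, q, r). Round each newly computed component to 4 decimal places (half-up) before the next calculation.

One sweep:
  p = (-8 - (-1)·1.4375 - (4)·-1.3307) / (6) = -0.2066
  q = (6 - (3)·-0.2066 - (-4)·-1.3307) / (8) = 0.1621
  r = (1 - (-4)·-0.2066 - (3)·0.1621) / (8) = -0.0391

(-0.2066, 0.1621, -0.0391)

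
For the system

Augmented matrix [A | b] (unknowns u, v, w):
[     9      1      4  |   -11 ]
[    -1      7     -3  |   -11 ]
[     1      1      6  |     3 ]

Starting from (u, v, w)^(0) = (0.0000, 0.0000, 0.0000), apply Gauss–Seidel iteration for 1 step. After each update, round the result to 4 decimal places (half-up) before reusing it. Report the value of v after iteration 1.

Iteration 1:
  u = (-11 - (1)·0.0000 - (4)·0.0000) / (9) = -1.2222
  v = (-11 - (-1)·-1.2222 - (-3)·0.0000) / (7) = -1.7460
  w = (3 - (1)·-1.2222 - (1)·-1.7460) / (6) = 0.9947

-1.7460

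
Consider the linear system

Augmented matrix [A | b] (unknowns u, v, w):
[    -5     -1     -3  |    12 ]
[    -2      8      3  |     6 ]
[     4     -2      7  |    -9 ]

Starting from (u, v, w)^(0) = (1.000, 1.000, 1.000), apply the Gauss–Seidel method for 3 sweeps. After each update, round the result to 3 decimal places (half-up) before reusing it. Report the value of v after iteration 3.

Iteration 1:
  u = (12 - (-1)·1.000 - (-3)·1.000) / (-5) = -3.200
  v = (6 - (-2)·-3.200 - (3)·1.000) / (8) = -0.425
  w = (-9 - (4)·-3.200 - (-2)·-0.425) / (7) = 0.421
Iteration 2:
  u = (12 - (-1)·-0.425 - (-3)·0.421) / (-5) = -2.568
  v = (6 - (-2)·-2.568 - (3)·0.421) / (8) = -0.050
  w = (-9 - (4)·-2.568 - (-2)·-0.050) / (7) = 0.167
Iteration 3:
  u = (12 - (-1)·-0.050 - (-3)·0.167) / (-5) = -2.490
  v = (6 - (-2)·-2.490 - (3)·0.167) / (8) = 0.065
  w = (-9 - (4)·-2.490 - (-2)·0.065) / (7) = 0.156

0.065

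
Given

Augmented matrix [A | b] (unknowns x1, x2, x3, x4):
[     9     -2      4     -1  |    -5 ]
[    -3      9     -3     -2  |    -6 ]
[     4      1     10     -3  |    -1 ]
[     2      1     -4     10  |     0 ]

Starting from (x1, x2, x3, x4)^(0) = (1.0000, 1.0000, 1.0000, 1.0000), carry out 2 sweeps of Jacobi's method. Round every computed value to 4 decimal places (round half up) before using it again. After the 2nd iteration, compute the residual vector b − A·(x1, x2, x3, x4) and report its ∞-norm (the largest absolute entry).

4.3850

Iteration 1:
  x1 = (-5 - (-2)·1.0000 - (4)·1.0000 - (-1)·1.0000) / (9) = -0.6667
  x2 = (-6 - (-3)·1.0000 - (-3)·1.0000 - (-2)·1.0000) / (9) = 0.2222
  x3 = (-1 - (4)·1.0000 - (1)·1.0000 - (-3)·1.0000) / (10) = -0.3000
  x4 = (0 - (2)·1.0000 - (1)·1.0000 - (-4)·1.0000) / (10) = 0.1000
Iteration 2:
  x1 = (-5 - (-2)·0.2222 - (4)·-0.3000 - (-1)·0.1000) / (9) = -0.3617
  x2 = (-6 - (-3)·-0.6667 - (-3)·-0.3000 - (-2)·0.1000) / (9) = -0.9667
  x3 = (-1 - (4)·-0.6667 - (1)·0.2222 - (-3)·0.1000) / (10) = 0.1745
  x4 = (0 - (2)·-0.6667 - (1)·0.2222 - (-4)·-0.3000) / (10) = -0.0089
Residual b − A·x = (-4.3850, 2.1209, -0.3582, 2.4771); ∞-norm = 4.3850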